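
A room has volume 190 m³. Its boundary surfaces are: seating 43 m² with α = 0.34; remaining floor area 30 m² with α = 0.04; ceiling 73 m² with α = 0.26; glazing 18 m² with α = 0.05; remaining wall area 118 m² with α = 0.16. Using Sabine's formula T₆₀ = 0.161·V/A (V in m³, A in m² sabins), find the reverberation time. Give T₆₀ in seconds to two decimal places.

0.56 s

Total absorption A = 43·0.34 + 30·0.04 + 73·0.26 + 18·0.05 + 118·0.16 = 54.58 m² sabins.
T₆₀ = 0.161 × 190 / 54.58 = 0.560 s.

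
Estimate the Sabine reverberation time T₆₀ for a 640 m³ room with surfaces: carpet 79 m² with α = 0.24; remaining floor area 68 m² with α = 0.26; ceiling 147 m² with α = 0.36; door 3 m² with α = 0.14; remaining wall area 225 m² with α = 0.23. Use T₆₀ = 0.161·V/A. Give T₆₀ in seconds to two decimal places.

0.73 s

Summing Sᵢαᵢ: 79·0.24 + 68·0.26 + 147·0.36 + 3·0.14 + 225·0.23 = 141.73 m².
T₆₀ = 0.161·V/A = 0.161·640/141.73 = 0.727 s.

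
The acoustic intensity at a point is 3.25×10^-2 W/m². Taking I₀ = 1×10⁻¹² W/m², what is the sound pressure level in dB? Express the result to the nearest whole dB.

105 dB

I/I₀ = 3.25×10^-2/10⁻¹² = 3.25×10^10, and L = 10·log₁₀(I/I₀).
L = 10·(0.5119 + 10) = 105.12 dB.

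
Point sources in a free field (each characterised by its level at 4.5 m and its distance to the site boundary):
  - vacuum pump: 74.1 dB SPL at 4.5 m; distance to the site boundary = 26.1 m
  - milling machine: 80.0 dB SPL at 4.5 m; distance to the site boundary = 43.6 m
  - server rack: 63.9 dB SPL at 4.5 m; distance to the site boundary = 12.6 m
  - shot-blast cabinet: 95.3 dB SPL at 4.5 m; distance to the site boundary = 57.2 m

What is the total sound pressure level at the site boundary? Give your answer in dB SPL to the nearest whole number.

74 dB SPL

First find each source's level at the receiver (point-source: −20·log₁₀(r/r_ref)), then combine on an intensity basis.
vacuum pump: 74.1 − 20·log₁₀(26.1/4.5) = 74.1 − 15.27 = 58.83 dB SPL.
milling machine: 80.0 − 20·log₁₀(43.6/4.5) = 80.0 − 19.73 = 60.27 dB SPL.
server rack: 63.9 − 20·log₁₀(12.6/4.5) = 63.9 − 8.94 = 54.96 dB SPL.
shot-blast cabinet: 95.3 − 20·log₁₀(57.2/4.5) = 95.3 − 22.08 = 73.22 dB SPL.
Σ 10^(L/10) = 2.311e+07 → L_total = 10·log₁₀(2.311e+07) = 73.64 dB SPL.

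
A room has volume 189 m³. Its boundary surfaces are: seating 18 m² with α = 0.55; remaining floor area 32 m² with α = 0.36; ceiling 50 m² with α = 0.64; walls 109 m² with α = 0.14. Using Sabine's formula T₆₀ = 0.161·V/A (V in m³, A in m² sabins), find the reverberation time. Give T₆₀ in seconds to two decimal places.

Summing Sᵢαᵢ: 18·0.55 + 32·0.36 + 50·0.64 + 109·0.14 = 68.68 m².
T₆₀ = 0.161 × 189 / 68.68 = 0.443 s.

0.44 s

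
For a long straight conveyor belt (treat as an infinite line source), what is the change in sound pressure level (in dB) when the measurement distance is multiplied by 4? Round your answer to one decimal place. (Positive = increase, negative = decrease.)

With cylindrical spreading the level changes by −10·log₁₀(r₂/r₁).
ΔL = −10·log₁₀(4) = -6.02 dB.

-6.0 dB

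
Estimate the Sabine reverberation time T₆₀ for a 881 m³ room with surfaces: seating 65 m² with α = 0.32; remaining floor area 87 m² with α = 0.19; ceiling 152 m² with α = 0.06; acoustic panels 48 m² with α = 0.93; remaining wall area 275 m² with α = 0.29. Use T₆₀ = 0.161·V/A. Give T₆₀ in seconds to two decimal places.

0.83 s

Total absorption A = 65·0.32 + 87·0.19 + 152·0.06 + 48·0.93 + 275·0.29 = 170.84 m² sabins.
T₆₀ = 0.161 × 881 / 170.84 = 0.830 s.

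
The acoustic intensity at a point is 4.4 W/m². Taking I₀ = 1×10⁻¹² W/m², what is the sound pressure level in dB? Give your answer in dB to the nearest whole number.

I/I₀ = 4.4/10⁻¹² = 4.4×10^12, and L = 10·log₁₀(I/I₀).
L = 10·(0.6435 + 12) = 126.43 dB.

126 dB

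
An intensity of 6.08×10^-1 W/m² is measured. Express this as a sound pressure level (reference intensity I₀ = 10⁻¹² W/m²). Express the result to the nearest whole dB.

L = 10·log₁₀(I/I₀) = 10·log₁₀(6.08×10^-1/10⁻¹²) = 10·log₁₀(6.08×10^11).
L = 10·(0.7839 + 11) = 117.84 dB.

118 dB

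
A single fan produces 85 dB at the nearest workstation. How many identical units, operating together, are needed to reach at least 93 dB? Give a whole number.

Need L₁ + 10·log₁₀ N ≥ 93, i.e. log₁₀ N ≥ 0.80.
N ≥ 10^(8.0/10) = 6.310, so N = 7.

7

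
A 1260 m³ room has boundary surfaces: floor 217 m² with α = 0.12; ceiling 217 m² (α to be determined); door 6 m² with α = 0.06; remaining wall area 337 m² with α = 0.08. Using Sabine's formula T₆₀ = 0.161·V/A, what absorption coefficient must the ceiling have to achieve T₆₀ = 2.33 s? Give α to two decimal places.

0.16

Required total absorption A = 0.161·1260/2.33 = 87.06 m².
Absorption from the other surfaces = 217·0.12 + 6·0.06 + 337·0.08 = 53.36 m², so the ceiling must supply 33.70 m² over 217 m².
α = 33.70/217 = 0.155.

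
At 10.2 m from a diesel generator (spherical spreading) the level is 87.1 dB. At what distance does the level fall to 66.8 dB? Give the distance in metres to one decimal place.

105.6 m

The 20.3 dB drop corresponds to a distance ratio of 10^(20.3/20) for a point source.
r₂ = 10.2·10^((87.1−66.8)/20) = 10.2·10^(20.3/20) = 105.58 m.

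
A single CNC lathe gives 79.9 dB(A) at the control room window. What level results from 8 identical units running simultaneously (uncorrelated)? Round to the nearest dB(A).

N identical incoherent sources raise the level by 10·log₁₀ N.
L_total = 79.9 + 10·log₁₀(8) = 79.9 + 9.031 = 88.93 dB(A).

89 dB(A)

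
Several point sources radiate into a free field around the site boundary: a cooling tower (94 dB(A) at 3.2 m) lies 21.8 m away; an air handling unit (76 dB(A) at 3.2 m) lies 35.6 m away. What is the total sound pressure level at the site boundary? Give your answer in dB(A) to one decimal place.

77.4 dB(A)

Propagate each source to the receiver with L = L_ref − 20·log₁₀(r/r_ref), then add intensities.
cooling tower: 94 − 20·log₁₀(21.8/3.2) = 94 − 16.67 = 77.33 dB(A).
air handling unit: 76 − 20·log₁₀(35.6/3.2) = 76 − 20.93 = 55.07 dB(A).
Σ 10^(L/10) = 5.445e+07 → L_total = 10·log₁₀(5.445e+07) = 77.36 dB(A).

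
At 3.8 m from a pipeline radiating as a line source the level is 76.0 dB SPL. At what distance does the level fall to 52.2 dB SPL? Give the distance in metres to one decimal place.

Line-source spreading drops the level by 10·log₁₀(r₂/r₁); inverting, r₂/r₁ = 10^(ΔL/10).
r₂ = 3.8·10^((76.0−52.2)/10) = 3.8·10^(23.8/10) = 911.56 m.

911.6 m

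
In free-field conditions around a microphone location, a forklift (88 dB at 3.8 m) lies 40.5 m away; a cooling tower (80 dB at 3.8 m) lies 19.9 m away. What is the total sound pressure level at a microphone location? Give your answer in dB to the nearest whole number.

70 dB

Propagate each source to the receiver with L = L_ref − 20·log₁₀(r/r_ref), then add intensities.
forklift: 88 − 20·log₁₀(40.5/3.8) = 88 − 20.55 = 67.45 dB.
cooling tower: 80 − 20·log₁₀(19.9/3.8) = 80 − 14.38 = 65.62 dB.
Σ 10^(L/10) = 9.201e+06 → L_total = 10·log₁₀(9.201e+06) = 69.64 dB.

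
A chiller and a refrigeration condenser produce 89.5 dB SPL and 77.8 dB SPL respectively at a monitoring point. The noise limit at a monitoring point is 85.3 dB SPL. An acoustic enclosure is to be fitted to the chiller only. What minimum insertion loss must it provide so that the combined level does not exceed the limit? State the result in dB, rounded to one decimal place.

The untreated sources together contribute 10^(77.8/10) = 6.026e+07, i.e. 77.80 dB SPL.
The limit corresponds to 10^(85.3/10) = 3.388e+08; subtracting the fixed part leaves 2.786e+08 for the chiller, i.e. 84.45 dB SPL.
So the chiller must be reduced from 89.5 to 84.45 dB SPL: IL = 5.05 dB.

5.1 dB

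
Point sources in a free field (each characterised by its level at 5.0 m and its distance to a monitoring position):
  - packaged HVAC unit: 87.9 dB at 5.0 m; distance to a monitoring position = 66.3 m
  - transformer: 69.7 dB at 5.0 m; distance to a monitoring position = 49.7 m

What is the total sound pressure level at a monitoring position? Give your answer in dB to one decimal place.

Apply inverse-square spreading to bring every level to the receiver, then sum 10^(L/10).
packaged HVAC unit: 87.9 − 20·log₁₀(66.3/5.0) = 87.9 − 22.45 = 65.45 dB.
transformer: 69.7 − 20·log₁₀(49.7/5.0) = 69.7 − 19.95 = 49.75 dB.
Σ 10^(L/10) = 3.601e+06 → L_total = 10·log₁₀(3.601e+06) = 65.56 dB.

65.6 dB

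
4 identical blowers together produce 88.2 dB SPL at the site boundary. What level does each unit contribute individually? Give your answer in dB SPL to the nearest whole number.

For N identical incoherent sources L_total = L₁ + 10·log₁₀ N, so L₁ = 88.2 − 10·log₁₀(4) = 88.2 − 6.021.

82 dB SPL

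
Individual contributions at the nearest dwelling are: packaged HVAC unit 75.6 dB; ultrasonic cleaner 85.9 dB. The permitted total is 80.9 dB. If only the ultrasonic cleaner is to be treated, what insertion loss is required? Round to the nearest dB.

Fixed contribution from the other source: Σ 10^(L/10) = 10^(75.6/10) = 3.631e+07 (75.60 dB).
The limit corresponds to 10^(80.9/10) = 1.230e+08; subtracting the fixed part leaves 8.672e+07 for the ultrasonic cleaner, i.e. 79.38 dB.
Required insertion loss = 85.9 − 79.38 = 6.52 dB.

7 dB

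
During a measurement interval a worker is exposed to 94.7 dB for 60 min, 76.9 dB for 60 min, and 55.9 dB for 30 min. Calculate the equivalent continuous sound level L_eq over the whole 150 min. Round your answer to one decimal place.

L_eq = 10·log₁₀[(1/T)·Σ tᵢ·10^(Lᵢ/10)] with T = 150 min.
Σ tᵢ·10^(Lᵢ/10) = 60·10^(94.7/10) + 60·10^(76.9/10) + 30·10^(55.9/10) = 1.800e+11.
L_eq = 10·log₁₀(1.800e+11/150) = 90.79 dB.

90.8 dB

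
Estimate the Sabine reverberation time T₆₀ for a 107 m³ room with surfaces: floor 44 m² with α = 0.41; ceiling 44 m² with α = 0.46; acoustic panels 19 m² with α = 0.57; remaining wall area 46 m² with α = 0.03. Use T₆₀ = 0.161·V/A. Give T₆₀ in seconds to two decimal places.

Total absorption A = 44·0.41 + 44·0.46 + 19·0.57 + 46·0.03 = 50.49 m² sabins.
T₆₀ = 0.161·V/A = 0.161·107/50.49 = 0.341 s.

0.34 s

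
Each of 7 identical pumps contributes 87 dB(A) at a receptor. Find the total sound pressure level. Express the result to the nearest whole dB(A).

95 dB(A)

N identical incoherent sources raise the level by 10·log₁₀ N.
L_total = 87 + 10·log₁₀(7) = 87 + 8.451 = 95.45 dB(A).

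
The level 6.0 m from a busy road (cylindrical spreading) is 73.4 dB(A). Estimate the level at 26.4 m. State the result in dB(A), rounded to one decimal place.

67.0 dB(A)

Cylindrical spreading from a line source gives a 10·log₁₀(r₂/r₁) drop.
L₂ = 73.4 − 10·log₁₀(26.4/6.0) = 73.4 − 6.435 = 66.97 dB(A).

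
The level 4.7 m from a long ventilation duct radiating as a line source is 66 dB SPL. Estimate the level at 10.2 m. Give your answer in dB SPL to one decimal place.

For a line source, L₂ = L₁ − 10·log₁₀(r₂/r₁).
L₂ = 66 − 10·log₁₀(10.2/4.7) = 66 − 3.365 = 62.63 dB SPL.

62.6 dB SPL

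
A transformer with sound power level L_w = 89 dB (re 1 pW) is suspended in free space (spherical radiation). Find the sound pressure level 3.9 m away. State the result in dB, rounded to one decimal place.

66.2 dB

The power spreads over a sphere of area 4π·r², so L_p = L_w − 10·log₁₀(4π·r²).
4π·r² = 191.1 m², 10·log₁₀ of that is 22.813 dB.
L_p = 89 − 22.813 = 66.19 dB.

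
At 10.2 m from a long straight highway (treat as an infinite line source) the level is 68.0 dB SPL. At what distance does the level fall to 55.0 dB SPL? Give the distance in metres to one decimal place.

For a line source L₁ − L₂ = 10·log₁₀(r₂/r₁), so r₂ = r₁·10^((L₁−L₂)/10).
r₂ = 10.2·10^((68.0−55.0)/10) = 10.2·10^(13.0/10) = 203.52 m.

203.5 m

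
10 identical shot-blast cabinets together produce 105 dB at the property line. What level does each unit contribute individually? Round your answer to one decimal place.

95.0 dB

10 equal contributions raise the level by 10·log₁₀ 10 = 10.000 dB, so each unit alone gives 105 − 10.000.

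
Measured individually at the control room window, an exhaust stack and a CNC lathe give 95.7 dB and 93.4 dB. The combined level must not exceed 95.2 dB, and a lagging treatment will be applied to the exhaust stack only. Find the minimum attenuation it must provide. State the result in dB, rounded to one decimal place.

The untreated sources together contribute 10^(93.4/10) = 2.188e+09, i.e. 93.40 dB.
The limit corresponds to 10^(95.2/10) = 3.311e+09; subtracting the fixed part leaves 1.124e+09 for the exhaust stack, i.e. 90.51 dB.
So the exhaust stack must be reduced from 95.7 to 90.51 dB: IL = 5.19 dB.

5.2 dB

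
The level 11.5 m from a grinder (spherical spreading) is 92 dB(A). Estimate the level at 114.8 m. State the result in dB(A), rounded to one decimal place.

Point-source attenuation: ΔL = 20·log₁₀(r₂/r₁) = 20·log₁₀(114.8/11.5) = 19.985 dB.
L₂ = 92 − 20·log₁₀(114.8/11.5) = 92 − 19.985 = 72.02 dB(A).

72.0 dB(A)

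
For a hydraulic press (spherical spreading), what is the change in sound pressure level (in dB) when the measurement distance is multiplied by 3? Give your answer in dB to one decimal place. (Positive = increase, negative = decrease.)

A point source loses 6 dB per doubling of distance; generally ΔL = −20·log₁₀(r₂/r₁).
ΔL = −20·log₁₀(3) = -9.54 dB.

-9.5 dB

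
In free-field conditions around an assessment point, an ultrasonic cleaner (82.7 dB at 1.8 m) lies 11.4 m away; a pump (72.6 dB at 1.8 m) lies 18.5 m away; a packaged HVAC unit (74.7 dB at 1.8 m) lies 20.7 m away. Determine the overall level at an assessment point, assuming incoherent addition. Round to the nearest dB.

67 dB

First find each source's level at the receiver (point-source: −20·log₁₀(r/r_ref)), then combine on an intensity basis.
ultrasonic cleaner: 82.7 − 20·log₁₀(11.4/1.8) = 82.7 − 16.03 = 66.67 dB.
pump: 72.6 − 20·log₁₀(18.5/1.8) = 72.6 − 20.24 = 52.36 dB.
packaged HVAC unit: 74.7 − 20·log₁₀(20.7/1.8) = 74.7 − 21.21 = 53.49 dB.
Σ 10^(L/10) = 5.038e+06 → L_total = 10·log₁₀(5.038e+06) = 67.02 dB.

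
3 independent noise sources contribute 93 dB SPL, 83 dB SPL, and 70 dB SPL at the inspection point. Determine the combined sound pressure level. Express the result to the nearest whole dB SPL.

93 dB SPL

For uncorrelated sources the intensities add, so convert each level to linear form, sum, and take 10·log₁₀ of the total.
Σ 10^(L/10) = 10^(93/10) + 10^(83/10) + 10^(70/10) = 2.205e+09.
L_total = 10·log₁₀(2.205e+09) = 93.43 dB SPL.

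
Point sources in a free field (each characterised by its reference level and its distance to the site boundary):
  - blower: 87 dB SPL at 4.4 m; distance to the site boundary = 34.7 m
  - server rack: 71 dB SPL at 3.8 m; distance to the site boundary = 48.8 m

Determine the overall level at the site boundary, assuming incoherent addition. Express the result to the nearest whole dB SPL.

Apply inverse-square spreading to bring every level to the receiver, then sum 10^(L/10).
blower: 87 − 20·log₁₀(34.7/4.4) = 87 − 17.94 = 69.06 dB SPL.
server rack: 71 − 20·log₁₀(48.8/3.8) = 71 − 22.17 = 48.83 dB SPL.
Σ 10^(L/10) = 8.135e+06 → L_total = 10·log₁₀(8.135e+06) = 69.10 dB SPL.

69 dB SPL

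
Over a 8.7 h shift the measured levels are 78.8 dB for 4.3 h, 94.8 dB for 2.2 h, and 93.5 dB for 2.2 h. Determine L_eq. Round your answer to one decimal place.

The energy average is taken in the linear domain: L_eq = 10·log₁₀[(Σ tᵢ·10^(Lᵢ/10))/T], T = 8.7 h.
Σ tᵢ·10^(Lᵢ/10) = 4.3·10^(78.8/10) + 2.2·10^(94.8/10) + 2.2·10^(93.5/10) = 1.190e+10.
L_eq = 10·log₁₀(1.190e+10/8.7) = 91.36 dB.

91.4 dB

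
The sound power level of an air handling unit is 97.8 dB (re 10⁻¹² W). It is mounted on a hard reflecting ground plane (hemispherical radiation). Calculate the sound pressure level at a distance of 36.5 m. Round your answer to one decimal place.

58.6 dB

The power spreads over a hemisphere of area 2π·r², so L_p = L_w − 10·log₁₀(2π·r²).
2π·r² = 8371 m², 10·log₁₀ of that is 39.228 dB.
L_p = 97.8 − 39.228 = 58.57 dB.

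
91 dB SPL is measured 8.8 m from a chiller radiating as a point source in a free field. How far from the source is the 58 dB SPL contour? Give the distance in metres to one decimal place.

For a point source L₁ − L₂ = 20·log₁₀(r₂/r₁), so r₂ = r₁·10^((L₁−L₂)/20).
r₂ = 8.8·10^((91−58)/20) = 8.8·10^(33.0/20) = 393.08 m.

393.1 m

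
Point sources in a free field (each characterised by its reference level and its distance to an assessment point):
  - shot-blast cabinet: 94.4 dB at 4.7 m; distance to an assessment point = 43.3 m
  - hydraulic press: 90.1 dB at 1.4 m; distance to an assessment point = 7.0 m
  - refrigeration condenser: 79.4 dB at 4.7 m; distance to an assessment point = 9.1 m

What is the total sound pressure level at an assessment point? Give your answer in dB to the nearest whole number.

80 dB

Apply inverse-square spreading to bring every level to the receiver, then sum 10^(L/10).
shot-blast cabinet: 94.4 − 20·log₁₀(43.3/4.7) = 94.4 − 19.29 = 75.11 dB.
hydraulic press: 90.1 − 20·log₁₀(7.0/1.4) = 90.1 − 13.98 = 76.12 dB.
refrigeration condenser: 79.4 − 20·log₁₀(9.1/4.7) = 79.4 − 5.74 = 73.66 dB.
Σ 10^(L/10) = 9.662e+07 → L_total = 10·log₁₀(9.662e+07) = 79.85 dB.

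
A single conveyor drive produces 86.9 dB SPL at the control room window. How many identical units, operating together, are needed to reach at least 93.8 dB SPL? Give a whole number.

Need L₁ + 10·log₁₀ N ≥ 93.8, i.e. log₁₀ N ≥ 0.69.
N ≥ 10^(6.9/10) = 4.898, so N = 5.

5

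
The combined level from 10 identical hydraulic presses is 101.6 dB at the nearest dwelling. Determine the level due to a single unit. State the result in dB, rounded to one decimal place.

91.6 dB

For N identical incoherent sources L_total = L₁ + 10·log₁₀ N, so L₁ = 101.6 − 10·log₁₀(10) = 101.6 − 10.000.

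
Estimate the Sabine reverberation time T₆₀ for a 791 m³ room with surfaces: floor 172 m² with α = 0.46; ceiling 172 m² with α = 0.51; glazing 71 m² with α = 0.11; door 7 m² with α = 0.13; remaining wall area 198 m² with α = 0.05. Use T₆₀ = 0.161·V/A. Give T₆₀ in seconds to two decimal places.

0.69 s

Total absorption A = 172·0.46 + 172·0.51 + 71·0.11 + 7·0.13 + 198·0.05 = 185.46 m² sabins.
T₆₀ = 0.161·V/A = 0.161·791/185.46 = 0.687 s.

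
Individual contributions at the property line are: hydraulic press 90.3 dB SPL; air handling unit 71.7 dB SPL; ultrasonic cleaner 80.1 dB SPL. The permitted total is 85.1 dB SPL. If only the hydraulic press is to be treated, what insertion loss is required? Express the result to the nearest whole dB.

The untreated sources together contribute 10^(71.7/10) + 10^(80.1/10) = 1.171e+08, i.e. 80.69 dB SPL.
To meet 85.1 dB SPL overall, the treated hydraulic press may contribute at most 10^(85.1/10) − 1.171e+08 = 2.065e+08, i.e. 83.15 dB SPL.
So the hydraulic press must be reduced from 90.3 to 83.15 dB SPL: IL = 7.15 dB.

7 dB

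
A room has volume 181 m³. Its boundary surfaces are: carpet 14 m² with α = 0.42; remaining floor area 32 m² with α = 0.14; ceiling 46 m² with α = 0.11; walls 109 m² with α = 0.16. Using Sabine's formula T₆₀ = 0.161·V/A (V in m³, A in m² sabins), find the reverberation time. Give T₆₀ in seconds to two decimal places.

0.89 s

A = Σ Sᵢαᵢ = 14·0.42 + 32·0.14 + 46·0.11 + 109·0.16 = 32.86 m².
T₆₀ = 0.161·V/A = 0.161·181/32.86 = 0.887 s.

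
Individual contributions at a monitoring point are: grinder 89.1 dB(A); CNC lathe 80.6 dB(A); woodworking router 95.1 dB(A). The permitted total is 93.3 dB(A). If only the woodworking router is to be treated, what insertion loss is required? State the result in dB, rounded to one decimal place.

Fixed contribution from the other sources: Σ 10^(L/10) = 10^(89.1/10) + 10^(80.6/10) = 9.276e+08 (89.67 dB(A)).
The limit corresponds to 10^(93.3/10) = 2.138e+09; subtracting the fixed part leaves 1.210e+09 for the woodworking router, i.e. 90.83 dB(A).
So the woodworking router must be reduced from 95.1 to 90.83 dB(A): IL = 4.27 dB.

4.3 dB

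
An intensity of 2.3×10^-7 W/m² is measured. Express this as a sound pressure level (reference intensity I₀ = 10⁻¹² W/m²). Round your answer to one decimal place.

L = 10·log₁₀(I/I₀) = 10·log₁₀(2.3×10^-7/10⁻¹²) = 10·log₁₀(2.3×10^5).
L = 10·(0.3617 + 5) = 53.62 dB.

53.6 dB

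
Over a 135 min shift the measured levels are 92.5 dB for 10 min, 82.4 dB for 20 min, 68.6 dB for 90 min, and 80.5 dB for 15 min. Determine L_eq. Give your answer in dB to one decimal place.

Weight each interval's intensity by its duration and average over T = 135 min:
Σ tᵢ·10^(Lᵢ/10) = 10·10^(92.5/10) + 20·10^(82.4/10) + 90·10^(68.6/10) + 15·10^(80.5/10) = 2.359e+10.
L_eq = 10·log₁₀(2.359e+10/135) = 82.42 dB.

82.4 dB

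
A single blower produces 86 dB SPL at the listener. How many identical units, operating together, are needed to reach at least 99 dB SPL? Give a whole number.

20

Need L₁ + 10·log₁₀ N ≥ 99, i.e. log₁₀ N ≥ 1.30.
N ≥ 10^(13.0/10) = 19.953, so N = 20.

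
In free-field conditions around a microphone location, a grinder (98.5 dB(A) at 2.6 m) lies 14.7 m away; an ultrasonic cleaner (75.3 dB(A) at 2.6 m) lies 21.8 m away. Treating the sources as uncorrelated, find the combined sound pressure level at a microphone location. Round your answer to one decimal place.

Propagate each source to the receiver with L = L_ref − 20·log₁₀(r/r_ref), then add intensities.
grinder: 98.5 − 20·log₁₀(14.7/2.6) = 98.5 − 15.05 = 83.45 dB(A).
ultrasonic cleaner: 75.3 − 20·log₁₀(21.8/2.6) = 75.3 − 18.47 = 56.83 dB(A).
Σ 10^(L/10) = 2.220e+08 → L_total = 10·log₁₀(2.220e+08) = 83.46 dB(A).

83.5 dB(A)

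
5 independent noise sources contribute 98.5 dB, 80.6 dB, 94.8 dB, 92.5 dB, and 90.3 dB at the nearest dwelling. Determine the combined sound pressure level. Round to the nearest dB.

For uncorrelated sources the intensities add, so convert each level to linear form, sum, and take 10·log₁₀ of the total.
Σ 10^(L/10) = 10^(98.5/10) + 10^(80.6/10) + 10^(94.8/10) + 10^(92.5/10) + 10^(90.3/10) = 1.306e+10.
L_total = 10·log₁₀(1.306e+10) = 101.16 dB.

101 dB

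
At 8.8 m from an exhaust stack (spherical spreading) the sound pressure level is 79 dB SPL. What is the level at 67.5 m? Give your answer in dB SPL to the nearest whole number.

Spherical spreading from a point source gives a 20·log₁₀(r₂/r₁) drop.
L₂ = 79 − 20·log₁₀(67.5/8.8) = 79 − 17.696 = 61.30 dB SPL.

61 dB SPL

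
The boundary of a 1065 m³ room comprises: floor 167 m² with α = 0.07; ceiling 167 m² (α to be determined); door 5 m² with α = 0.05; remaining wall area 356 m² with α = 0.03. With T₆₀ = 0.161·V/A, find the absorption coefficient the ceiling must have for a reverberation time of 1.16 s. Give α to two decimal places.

A = 0.161·V/T₆₀ = 0.161·1065/1.16 = 147.81 m² sabins.
Absorption from the other surfaces = 167·0.07 + 5·0.05 + 356·0.03 = 22.62 m², so the ceiling must supply 125.19 m² over 167 m².
α = 125.19/167 = 0.750.

0.75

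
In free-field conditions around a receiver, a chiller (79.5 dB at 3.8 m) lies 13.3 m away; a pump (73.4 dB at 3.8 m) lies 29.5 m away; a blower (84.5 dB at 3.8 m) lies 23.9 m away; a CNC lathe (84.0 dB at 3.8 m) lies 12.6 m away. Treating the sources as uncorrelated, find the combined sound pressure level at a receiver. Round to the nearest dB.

Apply inverse-square spreading to bring every level to the receiver, then sum 10^(L/10).
chiller: 79.5 − 20·log₁₀(13.3/3.8) = 79.5 − 10.88 = 68.62 dB.
pump: 73.4 − 20·log₁₀(29.5/3.8) = 73.4 − 17.80 = 55.60 dB.
blower: 84.5 − 20·log₁₀(23.9/3.8) = 84.5 − 15.97 = 68.53 dB.
CNC lathe: 84.0 − 20·log₁₀(12.6/3.8) = 84.0 − 10.41 = 73.59 dB.
Σ 10^(L/10) = 3.761e+07 → L_total = 10·log₁₀(3.761e+07) = 75.75 dB.

76 dB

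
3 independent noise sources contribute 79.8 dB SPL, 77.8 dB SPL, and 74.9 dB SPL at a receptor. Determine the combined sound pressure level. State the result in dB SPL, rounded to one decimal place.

For uncorrelated sources the intensities add, so convert each level to linear form, sum, and take 10·log₁₀ of the total.
Σ 10^(L/10) = 10^(79.8/10) + 10^(77.8/10) + 10^(74.9/10) = 1.867e+08.
L_total = 10·log₁₀(1.867e+08) = 82.71 dB SPL.

82.7 dB SPL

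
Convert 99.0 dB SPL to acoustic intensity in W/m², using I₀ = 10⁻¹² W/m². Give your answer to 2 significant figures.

0.0079 W/m²

L = 10·log₁₀(I/I₀) ⇒ I = I₀·10^(L/10) = 10⁻¹² × 10^9.90.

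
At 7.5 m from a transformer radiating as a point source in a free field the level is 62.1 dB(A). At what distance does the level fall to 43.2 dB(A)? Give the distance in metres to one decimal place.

The 18.9 dB drop corresponds to a distance ratio of 10^(18.9/20) for a point source.
r₂ = 7.5·10^((62.1−43.2)/20) = 7.5·10^(18.9/20) = 66.08 m.

66.1 m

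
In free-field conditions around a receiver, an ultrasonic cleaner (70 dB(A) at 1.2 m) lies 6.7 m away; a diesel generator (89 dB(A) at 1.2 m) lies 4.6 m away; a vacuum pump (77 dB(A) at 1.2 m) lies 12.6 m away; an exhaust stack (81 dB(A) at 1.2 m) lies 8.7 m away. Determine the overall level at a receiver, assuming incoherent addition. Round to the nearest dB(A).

78 dB(A)

First find each source's level at the receiver (point-source: −20·log₁₀(r/r_ref)), then combine on an intensity basis.
ultrasonic cleaner: 70 − 20·log₁₀(6.7/1.2) = 70 − 14.94 = 55.06 dB(A).
diesel generator: 89 − 20·log₁₀(4.6/1.2) = 89 − 11.67 = 77.33 dB(A).
vacuum pump: 77 − 20·log₁₀(12.6/1.2) = 77 − 20.42 = 56.58 dB(A).
exhaust stack: 81 − 20·log₁₀(8.7/1.2) = 81 − 17.21 = 63.79 dB(A).
Σ 10^(L/10) = 5.723e+07 → L_total = 10·log₁₀(5.723e+07) = 77.58 dB(A).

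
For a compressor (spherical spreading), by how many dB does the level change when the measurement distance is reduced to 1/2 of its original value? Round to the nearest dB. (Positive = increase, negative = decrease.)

With spherical spreading the level changes by −20·log₁₀(r₂/r₁).
ΔL = −20·log₁₀(0.5) = +6.02 dB.

+6 dB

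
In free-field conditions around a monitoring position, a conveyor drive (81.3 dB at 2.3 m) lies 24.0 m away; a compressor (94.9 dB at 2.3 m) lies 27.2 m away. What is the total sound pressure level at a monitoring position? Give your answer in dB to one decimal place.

73.7 dB

Apply inverse-square spreading to bring every level to the receiver, then sum 10^(L/10).
conveyor drive: 81.3 − 20·log₁₀(24.0/2.3) = 81.3 − 20.37 = 60.93 dB.
compressor: 94.9 − 20·log₁₀(27.2/2.3) = 94.9 − 21.46 = 73.44 dB.
Σ 10^(L/10) = 2.334e+07 → L_total = 10·log₁₀(2.334e+07) = 73.68 dB.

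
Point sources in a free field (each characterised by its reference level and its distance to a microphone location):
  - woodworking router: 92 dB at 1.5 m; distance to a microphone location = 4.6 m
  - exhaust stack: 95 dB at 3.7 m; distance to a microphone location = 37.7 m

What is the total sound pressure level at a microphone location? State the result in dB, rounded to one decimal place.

83.0 dB

Propagate each source to the receiver with L = L_ref − 20·log₁₀(r/r_ref), then add intensities.
woodworking router: 92 − 20·log₁₀(4.6/1.5) = 92 − 9.73 = 82.27 dB.
exhaust stack: 95 − 20·log₁₀(37.7/3.7) = 95 − 20.16 = 74.84 dB.
Σ 10^(L/10) = 1.990e+08 → L_total = 10·log₁₀(1.990e+08) = 82.99 dB.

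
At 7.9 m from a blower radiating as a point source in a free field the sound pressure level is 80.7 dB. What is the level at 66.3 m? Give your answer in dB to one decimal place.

62.2 dB

Spherical spreading from a point source gives a 20·log₁₀(r₂/r₁) drop.
L₂ = 80.7 − 20·log₁₀(66.3/7.9) = 80.7 − 18.478 = 62.22 dB.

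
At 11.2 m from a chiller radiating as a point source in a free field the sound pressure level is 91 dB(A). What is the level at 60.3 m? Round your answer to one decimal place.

Spherical spreading from a point source gives a 20·log₁₀(r₂/r₁) drop.
L₂ = 91 − 20·log₁₀(60.3/11.2) = 91 − 14.622 = 76.38 dB(A).

76.4 dB(A)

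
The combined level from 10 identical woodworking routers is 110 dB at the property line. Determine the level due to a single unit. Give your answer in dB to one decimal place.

Dividing the total intensity by 10 lowers the level by 10·log₁₀ 10 = 10.000 dB: L₁ = 110 − 10.000.

100.0 dB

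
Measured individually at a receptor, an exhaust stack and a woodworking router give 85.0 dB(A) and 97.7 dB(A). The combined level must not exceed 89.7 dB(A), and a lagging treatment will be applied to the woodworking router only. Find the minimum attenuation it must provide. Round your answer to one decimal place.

The untreated sources together contribute 10^(85.0/10) = 3.162e+08, i.e. 85.00 dB(A).
To meet 89.7 dB(A) overall, the treated woodworking router may contribute at most 10^(89.7/10) − 3.162e+08 = 6.170e+08, i.e. 87.90 dB(A).
Required insertion loss = 97.7 − 87.90 = 9.80 dB.

9.8 dB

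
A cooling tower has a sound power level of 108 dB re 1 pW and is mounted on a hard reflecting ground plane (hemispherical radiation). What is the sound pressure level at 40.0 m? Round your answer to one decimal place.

Free-field hemispherical radiation: L_p = L_w − 10·log₁₀(2π·r²), r = 40.0 m.
2π·r² = 1.005e+04 m², 10·log₁₀ of that is 40.023 dB.
L_p = 108 − 40.023 = 67.98 dB.

68.0 dB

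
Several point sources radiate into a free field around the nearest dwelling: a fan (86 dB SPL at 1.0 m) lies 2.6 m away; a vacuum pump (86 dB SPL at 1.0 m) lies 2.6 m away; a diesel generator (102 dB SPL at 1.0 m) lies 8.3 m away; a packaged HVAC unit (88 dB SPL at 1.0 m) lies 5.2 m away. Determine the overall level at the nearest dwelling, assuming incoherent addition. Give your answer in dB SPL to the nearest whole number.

Propagate each source to the receiver with L = L_ref − 20·log₁₀(r/r_ref), then add intensities.
fan: 86 − 20·log₁₀(2.6/1.0) = 86 − 8.30 = 77.70 dB SPL.
vacuum pump: 86 − 20·log₁₀(2.6/1.0) = 86 − 8.30 = 77.70 dB SPL.
diesel generator: 102 − 20·log₁₀(8.3/1.0) = 102 − 18.38 = 83.62 dB SPL.
packaged HVAC unit: 88 − 20·log₁₀(5.2/1.0) = 88 − 14.32 = 73.68 dB SPL.
Σ 10^(L/10) = 3.712e+08 → L_total = 10·log₁₀(3.712e+08) = 85.70 dB SPL.

86 dB SPL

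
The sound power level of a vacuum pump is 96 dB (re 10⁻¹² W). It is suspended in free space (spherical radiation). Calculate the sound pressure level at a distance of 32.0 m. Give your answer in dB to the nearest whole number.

L_p = L_w − 10·log₁₀(4π·r²) with r = 32.0 m.
4π·r² = 1.287e+04 m², 10·log₁₀ of that is 41.095 dB.
L_p = 96 − 41.095 = 54.90 dB.

55 dB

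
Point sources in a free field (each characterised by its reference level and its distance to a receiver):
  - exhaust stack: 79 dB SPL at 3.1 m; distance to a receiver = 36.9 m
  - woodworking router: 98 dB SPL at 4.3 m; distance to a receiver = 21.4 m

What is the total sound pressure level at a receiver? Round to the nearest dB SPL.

84 dB SPL

Propagate each source to the receiver with L = L_ref − 20·log₁₀(r/r_ref), then add intensities.
exhaust stack: 79 − 20·log₁₀(36.9/3.1) = 79 − 21.51 = 57.49 dB SPL.
woodworking router: 98 − 20·log₁₀(21.4/4.3) = 98 − 13.94 = 84.06 dB SPL.
Σ 10^(L/10) = 2.553e+08 → L_total = 10·log₁₀(2.553e+08) = 84.07 dB SPL.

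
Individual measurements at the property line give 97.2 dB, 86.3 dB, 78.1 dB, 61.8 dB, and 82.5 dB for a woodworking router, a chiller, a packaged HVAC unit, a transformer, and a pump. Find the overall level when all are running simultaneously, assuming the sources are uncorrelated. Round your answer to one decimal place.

97.7 dB

Incoherent sources combine by intensity addition: L_total = 10·log₁₀(Σ 10^(L_i/10)).
Σ 10^(L/10) = 10^(97.2/10) + 10^(86.3/10) + 10^(78.1/10) + 10^(61.8/10) + 10^(82.5/10) = 5.919e+09.
L_total = 10·log₁₀(5.919e+09) = 97.72 dB.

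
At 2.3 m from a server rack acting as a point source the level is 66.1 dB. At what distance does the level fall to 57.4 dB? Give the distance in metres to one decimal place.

6.3 m

Point-source spreading drops the level by 20·log₁₀(r₂/r₁); inverting, r₂/r₁ = 10^(ΔL/20).
r₂ = 2.3·10^((66.1−57.4)/20) = 2.3·10^(8.7/20) = 6.26 m.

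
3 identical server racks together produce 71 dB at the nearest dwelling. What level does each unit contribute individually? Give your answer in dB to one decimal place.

66.2 dB

3 equal contributions raise the level by 10·log₁₀ 3 = 4.771 dB, so each unit alone gives 71 − 4.771.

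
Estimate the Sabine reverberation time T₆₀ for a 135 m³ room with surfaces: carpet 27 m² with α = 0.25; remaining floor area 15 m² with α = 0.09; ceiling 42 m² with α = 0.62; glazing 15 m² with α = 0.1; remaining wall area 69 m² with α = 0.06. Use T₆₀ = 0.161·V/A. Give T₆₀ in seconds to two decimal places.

Total absorption A = 27·0.25 + 15·0.09 + 42·0.62 + 15·0.1 + 69·0.06 = 39.78 m² sabins.
T₆₀ = 0.161 × 135 / 39.78 = 0.546 s.

0.55 s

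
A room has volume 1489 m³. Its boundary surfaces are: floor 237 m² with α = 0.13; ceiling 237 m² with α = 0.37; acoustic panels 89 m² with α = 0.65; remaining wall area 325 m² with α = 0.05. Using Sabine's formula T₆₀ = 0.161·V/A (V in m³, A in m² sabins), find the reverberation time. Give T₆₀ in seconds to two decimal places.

A = Σ Sᵢαᵢ = 237·0.13 + 237·0.37 + 89·0.65 + 325·0.05 = 192.60 m².
T₆₀ = 0.161 × 1489 / 192.60 = 1.245 s.

1.24 s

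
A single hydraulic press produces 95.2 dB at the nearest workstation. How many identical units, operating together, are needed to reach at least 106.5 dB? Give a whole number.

14

N identical sources give L₁ + 10·log₁₀ N, so require 10·log₁₀ N ≥ 106.5 − 95.2 = 11.3 dB.
N ≥ 10^(11.3/10) = 13.490, so N = 14.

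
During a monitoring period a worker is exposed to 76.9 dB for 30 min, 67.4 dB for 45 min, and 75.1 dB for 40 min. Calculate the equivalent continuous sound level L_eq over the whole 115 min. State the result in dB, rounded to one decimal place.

L_eq = 10·log₁₀[(1/T)·Σ tᵢ·10^(Lᵢ/10)] with T = 115 min.
Σ tᵢ·10^(Lᵢ/10) = 30·10^(76.9/10) + 45·10^(67.4/10) + 40·10^(75.1/10) = 3.011e+09.
L_eq = 10·log₁₀(3.011e+09/115) = 74.18 dB.

74.2 dB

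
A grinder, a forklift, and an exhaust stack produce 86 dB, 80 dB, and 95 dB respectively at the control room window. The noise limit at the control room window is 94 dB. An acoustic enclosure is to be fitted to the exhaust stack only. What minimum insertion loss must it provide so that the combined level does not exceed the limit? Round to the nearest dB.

2 dB

Everything except the exhaust stack sums to 10^(86/10) + 10^(80/10) = 4.981e+08 in linear terms, 86.97 dB.
The limit corresponds to 10^(94/10) = 2.512e+09; subtracting the fixed part leaves 2.014e+09 for the exhaust stack, i.e. 93.04 dB.
Required insertion loss = 95 − 93.04 = 1.96 dB.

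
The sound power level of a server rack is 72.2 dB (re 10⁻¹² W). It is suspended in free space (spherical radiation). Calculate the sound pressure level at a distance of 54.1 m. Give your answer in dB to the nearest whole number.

27 dB

The power spreads over a sphere of area 4π·r², so L_p = L_w − 10·log₁₀(4π·r²).
4π·r² = 3.678e+04 m², 10·log₁₀ of that is 45.656 dB.
L_p = 72.2 − 45.656 = 26.54 dB.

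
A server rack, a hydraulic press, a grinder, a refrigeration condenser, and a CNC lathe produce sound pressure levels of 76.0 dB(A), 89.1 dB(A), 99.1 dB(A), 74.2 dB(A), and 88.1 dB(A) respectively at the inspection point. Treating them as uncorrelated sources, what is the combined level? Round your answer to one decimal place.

99.8 dB(A)

For uncorrelated sources the intensities add, so convert each level to linear form, sum, and take 10·log₁₀ of the total.
Σ 10^(L/10) = 10^(76.0/10) + 10^(89.1/10) + 10^(99.1/10) + 10^(74.2/10) + 10^(88.1/10) = 9.653e+09.
L_total = 10·log₁₀(9.653e+09) = 99.85 dB(A).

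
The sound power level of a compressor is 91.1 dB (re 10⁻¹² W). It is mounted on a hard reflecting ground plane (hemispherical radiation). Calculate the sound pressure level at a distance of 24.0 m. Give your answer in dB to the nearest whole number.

The power spreads over a hemisphere of area 2π·r², so L_p = L_w − 10·log₁₀(2π·r²).
2π·r² = 3619 m², 10·log₁₀ of that is 35.586 dB.
L_p = 91.1 − 35.586 = 55.51 dB.

56 dB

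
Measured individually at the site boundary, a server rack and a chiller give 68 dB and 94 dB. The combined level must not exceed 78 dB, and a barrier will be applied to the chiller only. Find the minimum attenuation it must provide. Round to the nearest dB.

The untreated sources together contribute 10^(68/10) = 6.310e+06, i.e. 68.00 dB.
The limit corresponds to 10^(78/10) = 6.310e+07; subtracting the fixed part leaves 5.679e+07 for the chiller, i.e. 77.54 dB.
Required insertion loss = 94 − 77.54 = 16.46 dB.

16 dB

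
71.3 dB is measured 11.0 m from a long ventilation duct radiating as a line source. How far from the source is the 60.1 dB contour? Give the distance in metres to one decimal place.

The 11.2 dB drop corresponds to a distance ratio of 10^(11.2/10) for a line source.
r₂ = 11.0·10^((71.3−60.1)/10) = 11.0·10^(11.2/10) = 145.01 m.

145.0 m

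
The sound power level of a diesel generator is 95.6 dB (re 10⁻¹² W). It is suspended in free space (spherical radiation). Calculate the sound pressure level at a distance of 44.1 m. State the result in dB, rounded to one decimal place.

51.7 dB

L_p = L_w − 10·log₁₀(4π·r²) with r = 44.1 m.
4π·r² = 2.444e+04 m², 10·log₁₀ of that is 43.881 dB.
L_p = 95.6 − 43.881 = 51.72 dB.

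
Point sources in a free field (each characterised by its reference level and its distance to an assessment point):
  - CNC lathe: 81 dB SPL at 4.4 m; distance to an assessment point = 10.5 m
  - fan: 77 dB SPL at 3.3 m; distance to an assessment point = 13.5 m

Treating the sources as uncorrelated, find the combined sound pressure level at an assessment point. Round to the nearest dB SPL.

First find each source's level at the receiver (point-source: −20·log₁₀(r/r_ref)), then combine on an intensity basis.
CNC lathe: 81 − 20·log₁₀(10.5/4.4) = 81 − 7.55 = 73.45 dB SPL.
fan: 77 − 20·log₁₀(13.5/3.3) = 77 − 12.24 = 64.76 dB SPL.
Σ 10^(L/10) = 2.510e+07 → L_total = 10·log₁₀(2.510e+07) = 74.00 dB SPL.

74 dB SPL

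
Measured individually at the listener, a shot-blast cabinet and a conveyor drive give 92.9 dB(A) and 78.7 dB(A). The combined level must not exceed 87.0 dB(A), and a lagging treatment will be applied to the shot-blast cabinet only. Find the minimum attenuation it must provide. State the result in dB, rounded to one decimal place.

The untreated sources together contribute 10^(78.7/10) = 7.413e+07, i.e. 78.70 dB(A).
To meet 87.0 dB(A) overall, the treated shot-blast cabinet may contribute at most 10^(87.0/10) − 7.413e+07 = 4.271e+08, i.e. 86.30 dB(A).
Required insertion loss = 92.9 − 86.30 = 6.60 dB.

6.6 dB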